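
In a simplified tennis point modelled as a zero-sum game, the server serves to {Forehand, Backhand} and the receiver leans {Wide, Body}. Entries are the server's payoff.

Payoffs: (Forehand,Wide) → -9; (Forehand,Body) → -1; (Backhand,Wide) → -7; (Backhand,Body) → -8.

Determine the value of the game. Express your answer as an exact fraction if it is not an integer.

-65/9

Row minima: Forehand → -9, Backhand → -8; maximin = -8.
Column maxima: Wide → -7, Body → -1; minimax = -7.
-8 ≠ -7, so there is no saddle point; optimal play is mixed.
Let the server play Forehand with probability p. Expected payoff against Wide: (-9)p + (-7)(1−p) = −2p − 7; against Body: (-1)p + (-8)(1−p) = 7p − 8.
Setting these equal: −2p − 7 = 7p − 8 ⇒ −9p = -1 ⇒ p = 1/9, and the value is (-2)·(1/9) − 7 = -65/9.
For the receiver: with q = P(Wide), equating Forehand's and Backhand's payoffs gives −8q − 1 = q − 8 ⇒ q = 7/9.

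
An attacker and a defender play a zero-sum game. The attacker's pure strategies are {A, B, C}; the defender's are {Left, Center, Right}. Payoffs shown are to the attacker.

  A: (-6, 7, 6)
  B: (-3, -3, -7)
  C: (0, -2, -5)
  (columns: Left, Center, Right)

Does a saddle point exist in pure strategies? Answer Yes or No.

No

Row minima: A → -6, B → -7, C → -5; maximin = -5.
Column maxima: Left → 0, Center → 7, Right → 6; minimax = 0.
-5 ≠ 0, so no pure-strategy equilibrium exists.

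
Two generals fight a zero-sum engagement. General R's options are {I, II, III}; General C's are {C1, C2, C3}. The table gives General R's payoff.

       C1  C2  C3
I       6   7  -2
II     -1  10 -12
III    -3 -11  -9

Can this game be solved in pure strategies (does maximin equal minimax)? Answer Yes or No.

Row minima: I → -2, II → -12, III → -11; maximin = -2.
Column maxima: C1 → 6, C2 → 10, C3 → -2; minimax = -2.
maximin = minimax = -2, so a saddle point exists.

Yes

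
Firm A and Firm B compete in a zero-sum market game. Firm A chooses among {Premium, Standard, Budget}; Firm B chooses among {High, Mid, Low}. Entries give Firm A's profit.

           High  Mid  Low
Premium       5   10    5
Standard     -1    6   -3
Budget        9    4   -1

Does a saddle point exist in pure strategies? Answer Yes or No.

Row minima: Premium → 5, Standard → -3, Budget → -1; maximin = 5.
Column maxima: High → 9, Mid → 10, Low → 5; minimax = 5.
maximin = minimax = 5, so a saddle point exists.

Yes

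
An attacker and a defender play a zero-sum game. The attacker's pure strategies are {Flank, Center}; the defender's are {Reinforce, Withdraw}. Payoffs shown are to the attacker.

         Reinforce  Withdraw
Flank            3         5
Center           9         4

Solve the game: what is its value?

Row minima: Flank → 3, Center → 4; maximin = 4.
Column maxima: Reinforce → 9, Withdraw → 5; minimax = 5.
4 ≠ 5, so there is no saddle point; optimal play is mixed.
Let the attacker play Flank with probability p. Expected payoff against Reinforce: 3p + 9(1−p) = −6p + 9; against Withdraw: 5p + 4(1−p) = p + 4.
Setting these equal: −6p + 9 = p + 4 ⇒ −7p = -5 ⇒ p = 5/7, and the value is (-6)·(5/7) + 9 = 33/7.
For the defender: with q = P(Reinforce), equating Flank's and Center's payoffs gives −2q + 5 = 5q + 4 ⇒ q = 1/7.

33/7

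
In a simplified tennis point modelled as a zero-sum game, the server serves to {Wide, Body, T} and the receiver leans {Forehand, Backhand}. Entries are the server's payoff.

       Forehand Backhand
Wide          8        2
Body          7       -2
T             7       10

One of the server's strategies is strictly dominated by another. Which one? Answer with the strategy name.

Wide gives a strictly higher payoff than Body against every column: 8 > 7, 2 > -2.
So Body is strictly dominated and the server never plays it.

Body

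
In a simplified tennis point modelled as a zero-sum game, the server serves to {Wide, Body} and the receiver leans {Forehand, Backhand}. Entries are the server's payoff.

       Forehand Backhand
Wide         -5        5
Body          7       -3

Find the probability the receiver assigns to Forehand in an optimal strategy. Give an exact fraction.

2/5

Row minima: Wide → -5, Body → -3; maximin = -3.
Column maxima: Forehand → 7, Backhand → 5; minimax = 5.
-3 ≠ 5, so there is no saddle point; optimal play is mixed.
Let the server play Wide with probability p. Expected payoff against Forehand: (-5)p + 7(1−p) = −12p + 7; against Backhand: 5p + (-3)(1−p) = 8p − 3.
Setting these equal: −12p + 7 = 8p − 3 ⇒ −20p = -10 ⇒ p = 1/2, and the value is (-12)·(1/2) + 7 = 1.
For the receiver: with q = P(Forehand), equating Wide's and Body's payoffs gives −10q + 5 = 10q − 3 ⇒ q = 2/5.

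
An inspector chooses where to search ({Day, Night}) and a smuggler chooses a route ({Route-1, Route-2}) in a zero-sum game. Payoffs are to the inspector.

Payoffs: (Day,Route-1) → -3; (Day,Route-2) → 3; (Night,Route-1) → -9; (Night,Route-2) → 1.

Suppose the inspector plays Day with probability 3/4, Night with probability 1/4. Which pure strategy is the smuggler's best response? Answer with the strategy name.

If the smuggler plays Route-1, the inspector's expected payoff is (3/4)·(-3) + (1/4)·(-9) = -9/2.
If the smuggler plays Route-2, the inspector's expected payoff is (3/4)·3 + (1/4)·1 = 5/2.
The smuggler minimizes the inspector's payoff; the smallest is -9/2, so the best response is Route-1.

Route-1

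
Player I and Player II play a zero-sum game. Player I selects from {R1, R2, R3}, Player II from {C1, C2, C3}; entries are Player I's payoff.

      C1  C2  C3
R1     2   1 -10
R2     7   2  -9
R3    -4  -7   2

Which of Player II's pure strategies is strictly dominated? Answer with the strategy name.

C1

C2 holds Player I's payoff strictly below C1 in every row: 1 < 2, 2 < 7, -7 < -4.
So C1 is strictly dominated for Player II.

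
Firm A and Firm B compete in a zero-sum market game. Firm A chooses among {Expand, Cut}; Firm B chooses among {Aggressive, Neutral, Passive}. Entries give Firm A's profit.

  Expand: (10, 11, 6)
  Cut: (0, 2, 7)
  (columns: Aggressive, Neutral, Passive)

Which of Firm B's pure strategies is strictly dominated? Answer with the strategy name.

Neutral

Aggressive holds Firm A's payoff strictly below Neutral in every row: 10 < 11, 0 < 2.
So Neutral is strictly dominated for Firm B.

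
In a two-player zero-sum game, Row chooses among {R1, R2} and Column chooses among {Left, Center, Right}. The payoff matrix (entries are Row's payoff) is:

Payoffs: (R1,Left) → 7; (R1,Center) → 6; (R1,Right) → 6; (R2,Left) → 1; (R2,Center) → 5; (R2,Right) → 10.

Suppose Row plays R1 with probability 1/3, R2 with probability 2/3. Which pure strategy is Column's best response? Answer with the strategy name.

If Column plays Left, Row's expected payoff is (1/3)·7 + (2/3)·1 = 3.
If Column plays Center, Row's expected payoff is (1/3)·6 + (2/3)·5 = 16/3.
If Column plays Right, Row's expected payoff is (1/3)·6 + (2/3)·10 = 26/3.
Column minimizes Row's payoff; the smallest is 3, so the best response is Left.

Left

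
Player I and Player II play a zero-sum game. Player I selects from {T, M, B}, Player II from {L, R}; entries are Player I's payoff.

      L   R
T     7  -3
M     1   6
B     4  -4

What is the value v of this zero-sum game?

Row minima: T → -3, M → 1, B → -4; maximin = 1.
Column maxima: L → 7, R → 6; minimax = 6.
1 ≠ 6, so there is no saddle point; optimal play is mixed.
B is strictly dominated by T, so Player I never plays it.
On the remaining 2×2 (T, M vs L, R):
Let Player I play T with probability p. Expected payoff against L: 7p + 1(1−p) = 6p + 1; against R: (-3)p + 6(1−p) = −9p + 6.
Setting these equal: 6p + 1 = −9p + 6 ⇒ 15p = 5 ⇒ p = 1/3, and the value is (6)·(1/3) + 1 = 3.
For Player II: with q = P(L), equating T's and M's payoffs gives 10q − 3 = −5q + 6 ⇒ q = 3/5.

3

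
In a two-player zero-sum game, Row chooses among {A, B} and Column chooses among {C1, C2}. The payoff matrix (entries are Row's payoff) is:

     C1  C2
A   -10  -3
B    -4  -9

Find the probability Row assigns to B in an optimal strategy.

Row minima: A → -10, B → -9; maximin = -9.
Column maxima: C1 → -4, C2 → -3; minimax = -4.
-9 ≠ -4, so there is no saddle point; optimal play is mixed.
Let Row play A with probability p. Expected payoff against C1: (-10)p + (-4)(1−p) = −6p − 4; against C2: (-3)p + (-9)(1−p) = 6p − 9.
Setting these equal: −6p − 4 = 6p − 9 ⇒ −12p = -5 ⇒ p = 5/12, and the value is (-6)·(5/12) − 4 = -13/2.
For Column: with q = P(C1), equating A's and B's payoffs gives −7q − 3 = 5q − 9 ⇒ q = 1/2.

7/12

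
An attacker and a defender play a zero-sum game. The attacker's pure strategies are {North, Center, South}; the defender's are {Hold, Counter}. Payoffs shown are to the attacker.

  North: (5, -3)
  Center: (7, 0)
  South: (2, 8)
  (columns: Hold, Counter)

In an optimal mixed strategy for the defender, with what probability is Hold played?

8/13

Row minima: North → -3, Center → 0, South → 2; maximin = 2.
Column maxima: Hold → 7, Counter → 8; minimax = 7.
2 ≠ 7, so there is no saddle point; optimal play is mixed.
North is strictly dominated by Center, so the attacker never plays it.
On the remaining 2×2 (Center, South vs Hold, Counter):
Let the attacker play Center with probability p. Expected payoff against Hold: 7p + 2(1−p) = 5p + 2; against Counter: 0p + 8(1−p) = −8p + 8.
Setting these equal: 5p + 2 = −8p + 8 ⇒ 13p = 6 ⇒ p = 6/13, and the value is (5)·(6/13) + 2 = 56/13.
For the defender: with q = P(Hold), equating Center's and South's payoffs gives 7q = −6q + 8 ⇒ q = 8/13.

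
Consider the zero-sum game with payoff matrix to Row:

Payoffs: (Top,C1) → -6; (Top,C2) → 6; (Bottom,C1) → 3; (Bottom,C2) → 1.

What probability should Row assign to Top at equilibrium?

Row minima: Top → -6, Bottom → 1; maximin = 1.
Column maxima: C1 → 3, C2 → 6; minimax = 3.
1 ≠ 3, so there is no saddle point; optimal play is mixed.
Let Row play Top with probability p. Expected payoff against C1: (-6)p + 3(1−p) = −9p + 3; against C2: 6p + 1(1−p) = 5p + 1.
Setting these equal: −9p + 3 = 5p + 1 ⇒ −14p = -2 ⇒ p = 1/7, and the value is (-9)·(1/7) + 3 = 12/7.
For Column: with q = P(C1), equating Top's and Bottom's payoffs gives −12q + 6 = 2q + 1 ⇒ q = 5/14.

1/7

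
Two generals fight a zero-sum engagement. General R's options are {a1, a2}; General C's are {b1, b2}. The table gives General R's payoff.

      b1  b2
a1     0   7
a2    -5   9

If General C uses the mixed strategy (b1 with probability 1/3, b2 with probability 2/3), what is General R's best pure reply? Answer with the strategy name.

Expected payoff of a1: (1/3)·0 + (2/3)·7 = 14/3.
Expected payoff of a2: (1/3)·(-5) + (2/3)·9 = 13/3.
The largest is 14/3, so General R's best response is a1.

a1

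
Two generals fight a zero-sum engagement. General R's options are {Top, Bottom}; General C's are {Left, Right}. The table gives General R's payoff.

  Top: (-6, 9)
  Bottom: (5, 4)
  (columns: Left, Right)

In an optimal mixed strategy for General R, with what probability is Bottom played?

Row minima: Top → -6, Bottom → 4; maximin = 4.
Column maxima: Left → 5, Right → 9; minimax = 5.
4 ≠ 5, so there is no saddle point; optimal play is mixed.
Let General R play Top with probability p. Expected payoff against Left: (-6)p + 5(1−p) = −11p + 5; against Right: 9p + 4(1−p) = 5p + 4.
Setting these equal: −11p + 5 = 5p + 4 ⇒ −16p = -1 ⇒ p = 1/16, and the value is (-11)·(1/16) + 5 = 69/16.
For General C: with q = P(Left), equating Top's and Bottom's payoffs gives −15q + 9 = q + 4 ⇒ q = 5/16.

15/16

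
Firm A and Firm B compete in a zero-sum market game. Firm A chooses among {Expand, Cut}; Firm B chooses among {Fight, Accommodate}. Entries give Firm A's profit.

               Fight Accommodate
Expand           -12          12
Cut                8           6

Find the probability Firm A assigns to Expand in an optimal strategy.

1/13

Row minima: Expand → -12, Cut → 6; maximin = 6.
Column maxima: Fight → 8, Accommodate → 12; minimax = 8.
6 ≠ 8, so there is no saddle point; optimal play is mixed.
Let Firm A play Expand with probability p. Expected payoff against Fight: (-12)p + 8(1−p) = −20p + 8; against Accommodate: 12p + 6(1−p) = 6p + 6.
Setting these equal: −20p + 8 = 6p + 6 ⇒ −26p = -2 ⇒ p = 1/13, and the value is (-20)·(1/13) + 8 = 84/13.
For Firm B: with q = P(Fight), equating Expand's and Cut's payoffs gives −24q + 12 = 2q + 6 ⇒ q = 3/13.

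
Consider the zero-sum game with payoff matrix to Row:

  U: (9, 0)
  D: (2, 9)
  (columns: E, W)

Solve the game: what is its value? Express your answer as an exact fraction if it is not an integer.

Row minima: U → 0, D → 2; maximin = 2.
Column maxima: E → 9, W → 9; minimax = 9.
2 ≠ 9, so there is no saddle point; optimal play is mixed.
Let Row play U with probability p. Expected payoff against E: 9p + 2(1−p) = 7p + 2; against W: 0p + 9(1−p) = −9p + 9.
Setting these equal: 7p + 2 = −9p + 9 ⇒ 16p = 7 ⇒ p = 7/16, and the value is (7)·(7/16) + 2 = 81/16.
For Column: with q = P(E), equating U's and D's payoffs gives 9q = −7q + 9 ⇒ q = 9/16.

81/16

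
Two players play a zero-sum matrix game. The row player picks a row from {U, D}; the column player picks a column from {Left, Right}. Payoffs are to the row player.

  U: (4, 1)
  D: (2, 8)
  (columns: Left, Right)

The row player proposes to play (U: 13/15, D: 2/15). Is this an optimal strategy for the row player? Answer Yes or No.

Against Left this mix gives (13/15)·4 + (2/15)·2 = 56/15.
Against Right this mix gives (13/15)·1 + (2/15)·8 = 29/15.
The column player will play Right, holding the row player to 29/15. Shifting weight toward the row that does better against Right would raise this floor (the equalizing mix achieves 10/3 against both Right and Left), so the proposed strategy is not optimal.

No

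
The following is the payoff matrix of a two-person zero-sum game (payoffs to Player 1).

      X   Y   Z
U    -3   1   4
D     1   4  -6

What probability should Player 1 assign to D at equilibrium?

Row minima: U → -3, D → -6; maximin = -3.
Column maxima: X → 1, Y → 4, Z → 4; minimax = 1.
-3 ≠ 1, so there is no saddle point; optimal play is mixed.
Y is strictly dominated by X (it gives Player 1 strictly more in every row), so Player 2 never plays it.
On the remaining 2×2 (U, D vs X, Z):
Let Player 1 play U with probability p. Expected payoff against X: (-3)p + 1(1−p) = −4p + 1; against Z: 4p + (-6)(1−p) = 10p − 6.
Setting these equal: −4p + 1 = 10p − 6 ⇒ −14p = -7 ⇒ p = 1/2, and the value is (-4)·(1/2) + 1 = -1.
For Player 2: with q = P(X), equating U's and D's payoffs gives −7q + 4 = 7q − 6 ⇒ q = 5/7.

1/2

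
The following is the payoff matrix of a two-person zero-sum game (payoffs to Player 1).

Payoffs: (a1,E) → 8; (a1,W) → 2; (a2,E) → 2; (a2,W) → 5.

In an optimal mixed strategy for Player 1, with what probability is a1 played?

Row minima: a1 → 2, a2 → 2; maximin = 2.
Column maxima: E → 8, W → 5; minimax = 5.
2 ≠ 5, so there is no saddle point; optimal play is mixed.
Let Player 1 play a1 with probability p. Expected payoff against E: 8p + 2(1−p) = 6p + 2; against W: 2p + 5(1−p) = −3p + 5.
Setting these equal: 6p + 2 = −3p + 5 ⇒ 9p = 3 ⇒ p = 1/3, and the value is (6)·(1/3) + 2 = 4.
For Player 2: with q = P(E), equating a1's and a2's payoffs gives 6q + 2 = −3q + 5 ⇒ q = 1/3.

1/3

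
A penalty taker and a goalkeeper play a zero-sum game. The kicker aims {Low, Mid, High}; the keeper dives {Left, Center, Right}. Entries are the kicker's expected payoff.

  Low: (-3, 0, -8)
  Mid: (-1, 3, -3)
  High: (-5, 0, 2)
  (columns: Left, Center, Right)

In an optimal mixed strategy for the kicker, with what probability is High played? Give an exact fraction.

Row minima: Low → -8, Mid → -3, High → -5; maximin = -3.
Column maxima: Left → -1, Center → 3, Right → 2; minimax = -1.
-3 ≠ -1, so there is no saddle point; optimal play is mixed.
Low is strictly dominated by Mid, so the kicker never plays it.
Center is strictly dominated by Left (it gives the kicker strictly more in every row), so the keeper never plays it.
On the remaining 2×2 (Mid, High vs Left, Right):
Let the kicker play Mid with probability p. Expected payoff against Left: (-1)p + (-5)(1−p) = 4p − 5; against Right: (-3)p + 2(1−p) = −5p + 2.
Setting these equal: 4p − 5 = −5p + 2 ⇒ 9p = 7 ⇒ p = 7/9, and the value is (4)·(7/9) − 5 = -17/9.
For the keeper: with q = P(Left), equating Mid's and High's payoffs gives 2q − 3 = −7q + 2 ⇒ q = 5/9.

2/9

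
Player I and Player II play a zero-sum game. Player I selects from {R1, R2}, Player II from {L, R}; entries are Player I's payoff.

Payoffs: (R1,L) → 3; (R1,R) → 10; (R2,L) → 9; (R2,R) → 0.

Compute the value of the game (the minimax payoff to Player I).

45/8

Row minima: R1 → 3, R2 → 0; maximin = 3.
Column maxima: L → 9, R → 10; minimax = 9.
3 ≠ 9, so there is no saddle point; optimal play is mixed.
Let Player I play R1 with probability p. Expected payoff against L: 3p + 9(1−p) = −6p + 9; against R: 10p + 0(1−p) = 10p.
Setting these equal: −6p + 9 = 10p ⇒ −16p = -9 ⇒ p = 9/16, and the value is (-6)·(9/16) + 9 = 45/8.
For Player II: with q = P(L), equating R1's and R2's payoffs gives −7q + 10 = 9q ⇒ q = 5/8.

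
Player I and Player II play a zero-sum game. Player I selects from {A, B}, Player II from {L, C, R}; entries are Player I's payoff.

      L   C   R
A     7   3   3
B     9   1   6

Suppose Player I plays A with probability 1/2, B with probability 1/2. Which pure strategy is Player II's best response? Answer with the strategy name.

C

If Player II plays L, Player I's expected payoff is (1/2)·7 + (1/2)·9 = 8.
If Player II plays C, Player I's expected payoff is (1/2)·3 + (1/2)·1 = 2.
If Player II plays R, Player I's expected payoff is (1/2)·3 + (1/2)·6 = 9/2.
Player II minimizes Player I's payoff; the smallest is 2, so the best response is C.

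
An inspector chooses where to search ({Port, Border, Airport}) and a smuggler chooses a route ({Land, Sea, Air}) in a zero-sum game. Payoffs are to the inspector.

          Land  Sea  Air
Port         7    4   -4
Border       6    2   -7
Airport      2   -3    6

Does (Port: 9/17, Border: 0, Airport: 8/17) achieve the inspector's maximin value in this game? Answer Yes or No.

Against Land this mix gives (9/17)·7 + (8/17)·2 = 79/17.
Against Sea this mix gives (9/17)·4 + (8/17)·(-3) = 12/17.
Against Air this mix gives (9/17)·(-4) + (8/17)·6 = 12/17.
All of the smuggler's active replies (Sea, Air) yield 12/17, and no column does worse for the inspector. The mix makes the smuggler indifferent and guarantees 12/17, so it is optimal.

Yes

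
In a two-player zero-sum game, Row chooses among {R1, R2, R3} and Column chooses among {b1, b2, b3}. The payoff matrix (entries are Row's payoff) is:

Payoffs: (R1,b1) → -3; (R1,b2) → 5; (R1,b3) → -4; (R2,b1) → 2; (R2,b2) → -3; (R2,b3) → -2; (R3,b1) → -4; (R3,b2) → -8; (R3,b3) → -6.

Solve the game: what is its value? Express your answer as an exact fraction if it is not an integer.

Row minima: R1 → -4, R2 → -3, R3 → -8; maximin = -3.
Column maxima: b1 → 2, b2 → 5, b3 → -2; minimax = -2.
-3 ≠ -2, so there is no saddle point; optimal play is mixed.
R3 is strictly dominated by R1, so Row never plays it.
b1 is strictly dominated by b3 (it gives Row strictly more in every row), so Column never plays it.
On the remaining 2×2 (R1, R2 vs b2, b3):
Let Row play R1 with probability p. Expected payoff against b2: 5p + (-3)(1−p) = 8p − 3; against b3: (-4)p + (-2)(1−p) = −2p − 2.
Setting these equal: 8p − 3 = −2p − 2 ⇒ 10p = 1 ⇒ p = 1/10, and the value is (8)·(1/10) − 3 = -11/5.
For Column: with q = P(b2), equating R1's and R2's payoffs gives 9q − 4 = −q − 2 ⇒ q = 1/5.

-11/5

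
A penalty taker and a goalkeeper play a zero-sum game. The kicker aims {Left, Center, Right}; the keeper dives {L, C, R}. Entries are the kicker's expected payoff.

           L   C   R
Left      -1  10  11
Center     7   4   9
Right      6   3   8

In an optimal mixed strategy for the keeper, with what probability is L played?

3/7

Row minima: Left → -1, Center → 4, Right → 3; maximin = 4.
Column maxima: L → 7, C → 10, R → 11; minimax = 7.
4 ≠ 7, so there is no saddle point; optimal play is mixed.
Right is strictly dominated by Center, so the kicker never plays it.
R is strictly dominated by L (it gives the kicker strictly more in every row), so the keeper never plays it.
On the remaining 2×2 (Left, Center vs L, C):
Let the kicker play Left with probability p. Expected payoff against L: (-1)p + 7(1−p) = −8p + 7; against C: 10p + 4(1−p) = 6p + 4.
Setting these equal: −8p + 7 = 6p + 4 ⇒ −14p = -3 ⇒ p = 3/14, and the value is (-8)·(3/14) + 7 = 37/7.
For the keeper: with q = P(L), equating Left's and Center's payoffs gives −11q + 10 = 3q + 4 ⇒ q = 3/7.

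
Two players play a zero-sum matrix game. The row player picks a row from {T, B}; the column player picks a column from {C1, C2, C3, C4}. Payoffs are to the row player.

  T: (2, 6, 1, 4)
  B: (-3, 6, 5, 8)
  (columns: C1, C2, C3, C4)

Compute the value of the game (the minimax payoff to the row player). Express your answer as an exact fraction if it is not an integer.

Row minima: T → 1, B → -3; maximin = 1.
Column maxima: C1 → 2, C2 → 6, C3 → 5, C4 → 8; minimax = 2.
1 ≠ 2, so there is no saddle point; optimal play is mixed.
C2 is strictly dominated by C1 (it gives the row player strictly more in every row), so the column player never plays it.
C4 is strictly dominated by C1 (it gives the row player strictly more in every row), so the column player never plays it.
On the remaining 2×2 (T, B vs C1, C3):
Let the row player play T with probability p. Expected payoff against C1: 2p + (-3)(1−p) = 5p − 3; against C3: 1p + 5(1−p) = −4p + 5.
Setting these equal: 5p − 3 = −4p + 5 ⇒ 9p = 8 ⇒ p = 8/9, and the value is (5)·(8/9) − 3 = 13/9.
For the column player: with q = P(C1), equating T's and B's payoffs gives q + 1 = −8q + 5 ⇒ q = 4/9.

13/9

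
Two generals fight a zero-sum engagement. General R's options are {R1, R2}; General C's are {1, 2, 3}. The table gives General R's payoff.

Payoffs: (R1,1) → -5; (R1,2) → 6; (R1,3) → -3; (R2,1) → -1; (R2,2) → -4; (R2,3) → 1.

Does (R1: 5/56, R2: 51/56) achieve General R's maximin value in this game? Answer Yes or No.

Against 1 this mix gives (5/56)·(-5) + (51/56)·(-1) = -19/14.
Against 2 this mix gives (5/56)·6 + (51/56)·(-4) = -87/28.
Against 3 this mix gives (5/56)·(-3) + (51/56)·1 = 9/14.
General C will play 2, holding General R to -87/28. Shifting weight toward the row that does better against 2 would raise this floor (the equalizing mix achieves -13/7 against both 2 and 1), so the proposed strategy is not optimal.

No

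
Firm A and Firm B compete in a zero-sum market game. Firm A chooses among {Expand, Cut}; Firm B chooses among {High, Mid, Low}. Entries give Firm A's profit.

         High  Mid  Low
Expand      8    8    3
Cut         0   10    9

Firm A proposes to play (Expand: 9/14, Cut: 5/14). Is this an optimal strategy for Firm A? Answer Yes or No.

Against High this mix gives (9/14)·8 + (5/14)·0 = 36/7.
Against Mid this mix gives (9/14)·8 + (5/14)·10 = 61/7.
Against Low this mix gives (9/14)·3 + (5/14)·9 = 36/7.
All of Firm B's active replies (High, Low) yield 36/7, and no column does worse for Firm A. The mix makes Firm B indifferent and guarantees 36/7, so it is optimal.

Yes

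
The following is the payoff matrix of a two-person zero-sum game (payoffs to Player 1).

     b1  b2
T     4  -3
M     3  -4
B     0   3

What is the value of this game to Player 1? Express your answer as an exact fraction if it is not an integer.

Row minima: T → -3, M → -4, B → 0; maximin = 0.
Column maxima: b1 → 4, b2 → 3; minimax = 3.
0 ≠ 3, so there is no saddle point; optimal play is mixed.
M is strictly dominated by T, so Player 1 never plays it.
On the remaining 2×2 (T, B vs b1, b2):
Let Player 1 play T with probability p. Expected payoff against b1: 4p + 0(1−p) = 4p; against b2: (-3)p + 3(1−p) = −6p + 3.
Setting these equal: 4p = −6p + 3 ⇒ 10p = 3 ⇒ p = 3/10, and the value is (4)·(3/10) = 6/5.
For Player 2: with q = P(b1), equating T's and B's payoffs gives 7q − 3 = −3q + 3 ⇒ q = 3/5.

6/5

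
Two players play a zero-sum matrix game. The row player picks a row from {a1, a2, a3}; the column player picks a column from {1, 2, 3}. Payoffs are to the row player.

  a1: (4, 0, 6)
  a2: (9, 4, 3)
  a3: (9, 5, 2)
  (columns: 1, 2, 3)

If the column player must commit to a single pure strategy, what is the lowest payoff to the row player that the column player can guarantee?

5

Column maxima: 1 → 9, 2 → 5, 3 → 6.
The smallest of these is 5.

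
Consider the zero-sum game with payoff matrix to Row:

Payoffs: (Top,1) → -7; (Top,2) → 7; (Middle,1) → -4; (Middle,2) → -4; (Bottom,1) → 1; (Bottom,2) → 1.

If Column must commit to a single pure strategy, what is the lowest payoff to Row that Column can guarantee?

1

Column maxima: 1 → 1, 2 → 7.
The smallest of these is 1.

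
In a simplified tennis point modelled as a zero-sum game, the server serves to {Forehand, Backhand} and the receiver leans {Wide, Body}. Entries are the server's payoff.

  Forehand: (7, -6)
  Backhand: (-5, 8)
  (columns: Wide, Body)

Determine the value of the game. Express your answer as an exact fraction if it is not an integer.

Row minima: Forehand → -6, Backhand → -5; maximin = -5.
Column maxima: Wide → 7, Body → 8; minimax = 7.
-5 ≠ 7, so there is no saddle point; optimal play is mixed.
Let the server play Forehand with probability p. Expected payoff against Wide: 7p + (-5)(1−p) = 12p − 5; against Body: (-6)p + 8(1−p) = −14p + 8.
Setting these equal: 12p − 5 = −14p + 8 ⇒ 26p = 13 ⇒ p = 1/2, and the value is (12)·(1/2) − 5 = 1.
For the receiver: with q = P(Wide), equating Forehand's and Backhand's payoffs gives 13q − 6 = −13q + 8 ⇒ q = 7/13.

1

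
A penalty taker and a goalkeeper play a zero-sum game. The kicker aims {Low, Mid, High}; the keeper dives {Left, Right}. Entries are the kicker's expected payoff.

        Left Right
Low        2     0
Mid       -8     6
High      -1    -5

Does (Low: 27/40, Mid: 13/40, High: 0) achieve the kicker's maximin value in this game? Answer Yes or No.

No

Against Left this mix gives (27/40)·2 + (13/40)·(-8) = -5/4.
Against Right this mix gives (27/40)·0 + (13/40)·6 = 39/20.
The keeper will play Left, holding the kicker to -5/4. Shifting weight toward the row that does better against Left would raise this floor (the equalizing mix achieves 3/4 against both Left and Right), so the proposed strategy is not optimal.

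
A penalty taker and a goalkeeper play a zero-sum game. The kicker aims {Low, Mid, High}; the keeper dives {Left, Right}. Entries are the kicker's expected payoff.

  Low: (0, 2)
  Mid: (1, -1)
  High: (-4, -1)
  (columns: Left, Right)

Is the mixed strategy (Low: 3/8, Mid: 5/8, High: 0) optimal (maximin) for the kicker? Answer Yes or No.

Against Left this mix gives (3/8)·0 + (5/8)·1 = 5/8.
Against Right this mix gives (3/8)·2 + (5/8)·(-1) = 1/8.
The keeper will play Right, holding the kicker to 1/8. Shifting weight toward the row that does better against Right would raise this floor (the equalizing mix achieves 1/2 against both Right and Left), so the proposed strategy is not optimal.

No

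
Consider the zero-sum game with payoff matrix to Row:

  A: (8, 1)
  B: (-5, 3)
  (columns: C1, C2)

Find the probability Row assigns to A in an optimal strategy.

8/15

Row minima: A → 1, B → -5; maximin = 1.
Column maxima: C1 → 8, C2 → 3; minimax = 3.
1 ≠ 3, so there is no saddle point; optimal play is mixed.
Let Row play A with probability p. Expected payoff against C1: 8p + (-5)(1−p) = 13p − 5; against C2: 1p + 3(1−p) = −2p + 3.
Setting these equal: 13p − 5 = −2p + 3 ⇒ 15p = 8 ⇒ p = 8/15, and the value is (13)·(8/15) − 5 = 29/15.
For Column: with q = P(C1), equating A's and B's payoffs gives 7q + 1 = −8q + 3 ⇒ q = 2/15.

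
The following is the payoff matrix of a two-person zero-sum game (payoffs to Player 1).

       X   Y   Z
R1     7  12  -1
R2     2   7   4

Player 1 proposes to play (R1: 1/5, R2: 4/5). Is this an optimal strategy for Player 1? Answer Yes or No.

Yes

Against X this mix gives (1/5)·7 + (4/5)·2 = 3.
Against Y this mix gives (1/5)·12 + (4/5)·7 = 8.
Against Z this mix gives (1/5)·(-1) + (4/5)·4 = 3.
All of Player 2's active replies (X, Z) yield 3, and no column does worse for Player 1. The mix makes Player 2 indifferent and guarantees 3, so it is optimal.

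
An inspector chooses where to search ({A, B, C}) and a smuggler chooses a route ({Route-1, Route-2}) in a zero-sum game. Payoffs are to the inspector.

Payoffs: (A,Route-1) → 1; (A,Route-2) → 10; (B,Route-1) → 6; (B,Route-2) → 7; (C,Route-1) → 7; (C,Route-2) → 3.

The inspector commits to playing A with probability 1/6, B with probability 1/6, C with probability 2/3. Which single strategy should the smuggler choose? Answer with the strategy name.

If the smuggler plays Route-1, the inspector's expected payoff is (1/6)·1 + (1/6)·6 + (2/3)·7 = 35/6.
If the smuggler plays Route-2, the inspector's expected payoff is (1/6)·10 + (1/6)·7 + (2/3)·3 = 29/6.
The smuggler minimizes the inspector's payoff; the smallest is 29/6, so the best response is Route-2.

Route-2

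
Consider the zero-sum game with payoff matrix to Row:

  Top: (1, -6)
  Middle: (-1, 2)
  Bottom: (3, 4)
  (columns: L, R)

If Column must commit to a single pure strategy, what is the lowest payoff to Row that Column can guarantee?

3

Column maxima: L → 3, R → 4.
The smallest of these is 3.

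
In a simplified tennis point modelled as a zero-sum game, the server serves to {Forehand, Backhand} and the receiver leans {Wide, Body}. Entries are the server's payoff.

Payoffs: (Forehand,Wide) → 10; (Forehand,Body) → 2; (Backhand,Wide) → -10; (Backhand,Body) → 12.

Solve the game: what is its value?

Row minima: Forehand → 2, Backhand → -10; maximin = 2.
Column maxima: Wide → 10, Body → 12; minimax = 10.
2 ≠ 10, so there is no saddle point; optimal play is mixed.
Let the server play Forehand with probability p. Expected payoff against Wide: 10p + (-10)(1−p) = 20p − 10; against Body: 2p + 12(1−p) = −10p + 12.
Setting these equal: 20p − 10 = −10p + 12 ⇒ 30p = 22 ⇒ p = 11/15, and the value is (20)·(11/15) − 10 = 14/3.
For the receiver: with q = P(Wide), equating Forehand's and Backhand's payoffs gives 8q + 2 = −22q + 12 ⇒ q = 1/3.

14/3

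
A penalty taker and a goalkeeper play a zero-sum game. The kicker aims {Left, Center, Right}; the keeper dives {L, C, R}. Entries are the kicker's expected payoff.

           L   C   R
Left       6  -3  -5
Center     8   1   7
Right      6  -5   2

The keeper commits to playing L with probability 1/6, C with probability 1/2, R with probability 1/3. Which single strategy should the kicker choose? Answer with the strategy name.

Center

Expected payoff of Left: (1/6)·6 + (1/2)·(-3) + (1/3)·(-5) = -13/6.
Expected payoff of Center: (1/6)·8 + (1/2)·1 + (1/3)·7 = 25/6.
Expected payoff of Right: (1/6)·6 + (1/2)·(-5) + (1/3)·2 = -5/6.
The largest is 25/6, so the kicker's best response is Center.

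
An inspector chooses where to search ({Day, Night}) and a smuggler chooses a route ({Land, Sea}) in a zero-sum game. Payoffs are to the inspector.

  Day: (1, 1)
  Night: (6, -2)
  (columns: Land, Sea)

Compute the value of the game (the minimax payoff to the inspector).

Row minima: Day → 1, Night → -2; maximin = 1.
Column maxima: Land → 6, Sea → 1; minimax = 1.
Since maximin = minimax = 1, there is a saddle point and the value is 1.

1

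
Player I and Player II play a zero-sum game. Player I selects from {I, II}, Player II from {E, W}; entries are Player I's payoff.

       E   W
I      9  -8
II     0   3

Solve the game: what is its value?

27/20

Row minima: I → -8, II → 0; maximin = 0.
Column maxima: E → 9, W → 3; minimax = 3.
0 ≠ 3, so there is no saddle point; optimal play is mixed.
Let Player I play I with probability p. Expected payoff against E: 9p + 0(1−p) = 9p; against W: (-8)p + 3(1−p) = −11p + 3.
Setting these equal: 9p = −11p + 3 ⇒ 20p = 3 ⇒ p = 3/20, and the value is (9)·(3/20) = 27/20.
For Player II: with q = P(E), equating I's and II's payoffs gives 17q − 8 = −3q + 3 ⇒ q = 11/20.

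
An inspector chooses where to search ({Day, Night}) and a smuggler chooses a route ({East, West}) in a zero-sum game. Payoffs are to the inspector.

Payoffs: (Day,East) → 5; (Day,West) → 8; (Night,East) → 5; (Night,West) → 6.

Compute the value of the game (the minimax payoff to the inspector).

Row minima: Day → 5, Night → 5; maximin = 5.
Column maxima: East → 5, West → 8; minimax = 5.
Since maximin = minimax = 5, there is a saddle point and the value is 5.

5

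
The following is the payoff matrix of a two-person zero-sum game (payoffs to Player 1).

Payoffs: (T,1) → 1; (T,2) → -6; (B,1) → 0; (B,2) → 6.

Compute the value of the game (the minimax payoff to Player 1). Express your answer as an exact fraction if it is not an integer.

6/13

Row minima: T → -6, B → 0; maximin = 0.
Column maxima: 1 → 1, 2 → 6; minimax = 1.
0 ≠ 1, so there is no saddle point; optimal play is mixed.
Let Player 1 play T with probability p. Expected payoff against 1: 1p + 0(1−p) = p; against 2: (-6)p + 6(1−p) = −12p + 6.
Setting these equal: p = −12p + 6 ⇒ 13p = 6 ⇒ p = 6/13, and the value is (1)·(6/13) = 6/13.
For Player 2: with q = P(1), equating T's and B's payoffs gives 7q − 6 = −6q + 6 ⇒ q = 12/13.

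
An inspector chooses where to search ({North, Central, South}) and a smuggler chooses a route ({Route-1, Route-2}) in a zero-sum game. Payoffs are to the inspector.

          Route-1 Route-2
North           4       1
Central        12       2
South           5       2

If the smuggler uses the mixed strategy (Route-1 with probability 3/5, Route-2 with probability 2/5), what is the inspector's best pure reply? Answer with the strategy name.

Expected payoff of North: (3/5)·4 + (2/5)·1 = 14/5.
Expected payoff of Central: (3/5)·12 + (2/5)·2 = 8.
Expected payoff of South: (3/5)·5 + (2/5)·2 = 19/5.
The largest is 8, so the inspector's best response is Central.

Central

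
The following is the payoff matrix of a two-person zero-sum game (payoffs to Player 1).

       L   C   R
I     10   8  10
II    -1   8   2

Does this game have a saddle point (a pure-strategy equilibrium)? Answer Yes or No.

Yes

Row minima: I → 8, II → -1; maximin = 8.
Column maxima: L → 10, C → 8, R → 10; minimax = 8.
maximin = minimax = 8, so a saddle point exists.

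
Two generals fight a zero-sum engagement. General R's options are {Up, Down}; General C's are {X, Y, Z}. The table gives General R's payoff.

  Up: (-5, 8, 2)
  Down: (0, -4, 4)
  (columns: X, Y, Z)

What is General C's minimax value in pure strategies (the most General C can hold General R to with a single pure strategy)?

0

Column maxima: X → 0, Y → 8, Z → 4.
The smallest of these is 0.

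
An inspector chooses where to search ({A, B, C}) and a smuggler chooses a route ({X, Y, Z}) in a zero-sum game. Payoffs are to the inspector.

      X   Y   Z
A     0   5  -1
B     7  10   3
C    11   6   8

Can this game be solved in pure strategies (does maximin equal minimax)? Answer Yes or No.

Row minima: A → -1, B → 3, C → 6; maximin = 6.
Column maxima: X → 11, Y → 10, Z → 8; minimax = 8.
6 ≠ 8, so no pure-strategy equilibrium exists.

No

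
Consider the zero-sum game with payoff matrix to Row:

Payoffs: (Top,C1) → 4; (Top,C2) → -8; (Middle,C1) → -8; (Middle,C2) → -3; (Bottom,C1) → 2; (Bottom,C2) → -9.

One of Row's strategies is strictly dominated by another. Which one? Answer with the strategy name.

Bottom

Top gives a strictly higher payoff than Bottom against every column: 4 > 2, -8 > -9.
So Bottom is strictly dominated and Row never plays it.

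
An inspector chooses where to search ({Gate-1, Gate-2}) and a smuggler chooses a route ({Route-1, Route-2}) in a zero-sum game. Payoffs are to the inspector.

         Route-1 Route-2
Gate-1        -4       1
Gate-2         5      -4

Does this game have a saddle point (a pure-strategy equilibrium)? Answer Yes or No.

Row minima: Gate-1 → -4, Gate-2 → -4; maximin = -4.
Column maxima: Route-1 → 5, Route-2 → 1; minimax = 1.
-4 ≠ 1, so no pure-strategy equilibrium exists.

No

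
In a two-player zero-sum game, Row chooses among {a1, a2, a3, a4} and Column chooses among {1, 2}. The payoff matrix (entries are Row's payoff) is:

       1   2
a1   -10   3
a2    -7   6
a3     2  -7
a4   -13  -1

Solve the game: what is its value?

Row minima: a1 → -10, a2 → -7, a3 → -7, a4 → -13; maximin = -7.
Column maxima: 1 → 2, 2 → 6; minimax = 2.
-7 ≠ 2, so there is no saddle point; optimal play is mixed.
a1 is strictly dominated by a2, so Row never plays it.
a4 is strictly dominated by a2, so Row never plays it.
On the remaining 2×2 (a2, a3 vs 1, 2):
Let Row play a2 with probability p. Expected payoff against 1: (-7)p + 2(1−p) = −9p + 2; against 2: 6p + (-7)(1−p) = 13p − 7.
Setting these equal: −9p + 2 = 13p − 7 ⇒ −22p = -9 ⇒ p = 9/22, and the value is (-9)·(9/22) + 2 = -37/22.
For Column: with q = P(1), equating a2's and a3's payoffs gives −13q + 6 = 9q − 7 ⇒ q = 13/22.

-37/22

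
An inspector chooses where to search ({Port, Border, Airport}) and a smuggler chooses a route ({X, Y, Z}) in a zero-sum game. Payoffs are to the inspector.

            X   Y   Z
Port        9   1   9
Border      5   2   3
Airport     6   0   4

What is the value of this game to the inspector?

2

Row minima: Port → 1, Border → 2, Airport → 0; maximin = 2.
Column maxima: X → 9, Y → 2, Z → 9; minimax = 2.
Since maximin = minimax = 2, there is a saddle point and the value is 2.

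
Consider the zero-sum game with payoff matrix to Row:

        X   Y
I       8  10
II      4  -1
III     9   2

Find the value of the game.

Row minima: I → 8, II → -1, III → 2; maximin = 8.
Column maxima: X → 9, Y → 10; minimax = 9.
8 ≠ 9, so there is no saddle point; optimal play is mixed.
II is strictly dominated by I, so Row never plays it.
On the remaining 2×2 (I, III vs X, Y):
Let Row play I with probability p. Expected payoff against X: 8p + 9(1−p) = −p + 9; against Y: 10p + 2(1−p) = 8p + 2.
Setting these equal: −p + 9 = 8p + 2 ⇒ −9p = -7 ⇒ p = 7/9, and the value is (-1)·(7/9) + 9 = 74/9.
For Column: with q = P(X), equating I's and III's payoffs gives −2q + 10 = 7q + 2 ⇒ q = 8/9.

74/9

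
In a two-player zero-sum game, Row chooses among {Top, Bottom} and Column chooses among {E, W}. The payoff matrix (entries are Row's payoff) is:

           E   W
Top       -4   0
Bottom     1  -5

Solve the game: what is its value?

Row minima: Top → -4, Bottom → -5; maximin = -4.
Column maxima: E → 1, W → 0; minimax = 0.
-4 ≠ 0, so there is no saddle point; optimal play is mixed.
Let Row play Top with probability p. Expected payoff against E: (-4)p + 1(1−p) = −5p + 1; against W: 0p + (-5)(1−p) = 5p − 5.
Setting these equal: −5p + 1 = 5p − 5 ⇒ −10p = -6 ⇒ p = 3/5, and the value is (-5)·(3/5) + 1 = -2.
For Column: with q = P(E), equating Top's and Bottom's payoffs gives −4q = 6q − 5 ⇒ q = 1/2.

-2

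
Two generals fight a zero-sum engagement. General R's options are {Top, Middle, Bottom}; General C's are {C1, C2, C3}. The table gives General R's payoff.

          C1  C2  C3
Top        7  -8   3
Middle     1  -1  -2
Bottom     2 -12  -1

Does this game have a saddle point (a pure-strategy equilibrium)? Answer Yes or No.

No

Row minima: Top → -8, Middle → -2, Bottom → -12; maximin = -2.
Column maxima: C1 → 7, C2 → -1, C3 → 3; minimax = -1.
-2 ≠ -1, so no pure-strategy equilibrium exists.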